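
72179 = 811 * 89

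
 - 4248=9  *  ( - 472 )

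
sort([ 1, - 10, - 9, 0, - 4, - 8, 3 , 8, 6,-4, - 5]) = [ -10, - 9, - 8, - 5 ,  -  4, - 4, 0, 1,3 , 6,8]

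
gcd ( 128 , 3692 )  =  4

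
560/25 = 22 + 2/5 = 22.40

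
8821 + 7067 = 15888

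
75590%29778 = 16034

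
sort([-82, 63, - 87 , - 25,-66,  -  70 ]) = [ - 87, - 82,- 70, - 66,- 25,  63]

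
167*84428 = 14099476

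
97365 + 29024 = 126389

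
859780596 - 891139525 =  - 31358929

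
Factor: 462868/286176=427/264 =2^(-3 ) *3^ (- 1)*7^1*11^(-1 ) * 61^1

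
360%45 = 0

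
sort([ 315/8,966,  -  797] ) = [  -  797, 315/8,966 ] 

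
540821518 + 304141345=844962863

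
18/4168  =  9/2084 = 0.00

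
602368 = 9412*64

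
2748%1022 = 704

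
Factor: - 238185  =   - 3^2*5^1*67^1*79^1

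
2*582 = 1164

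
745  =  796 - 51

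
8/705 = 8/705=0.01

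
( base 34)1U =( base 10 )64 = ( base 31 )22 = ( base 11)59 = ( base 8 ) 100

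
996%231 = 72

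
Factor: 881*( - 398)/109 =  - 350638/109 = -2^1 * 109^(-1) * 199^1 *881^1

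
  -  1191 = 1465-2656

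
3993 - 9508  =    -  5515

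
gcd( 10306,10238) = 2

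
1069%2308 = 1069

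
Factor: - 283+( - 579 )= - 2^1*431^1 =- 862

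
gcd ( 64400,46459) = 7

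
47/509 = 47/509 = 0.09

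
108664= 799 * 136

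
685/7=97 + 6/7 = 97.86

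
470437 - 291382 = 179055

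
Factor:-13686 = -2^1*3^1*2281^1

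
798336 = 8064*99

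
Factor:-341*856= - 291896 =- 2^3*11^1*31^1*107^1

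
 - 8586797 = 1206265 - 9793062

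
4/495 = 4/495 = 0.01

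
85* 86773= 7375705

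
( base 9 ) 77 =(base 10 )70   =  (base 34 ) 22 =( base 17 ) 42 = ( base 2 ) 1000110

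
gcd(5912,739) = 739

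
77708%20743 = 15479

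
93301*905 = 84437405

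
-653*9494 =-6199582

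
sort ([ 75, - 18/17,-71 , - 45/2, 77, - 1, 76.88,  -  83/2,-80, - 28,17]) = [ - 80, - 71,-83/2 , -28, - 45/2,-18/17,-1, 17, 75,76.88,  77]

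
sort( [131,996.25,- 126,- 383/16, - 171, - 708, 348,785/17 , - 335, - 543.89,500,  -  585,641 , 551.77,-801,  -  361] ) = [-801,-708,-585, - 543.89, - 361,-335, - 171, - 126, - 383/16, 785/17,131,348,500 , 551.77,  641, 996.25 ]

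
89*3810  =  339090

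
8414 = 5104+3310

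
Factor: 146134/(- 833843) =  - 2^1*31^1*2357^1*833843^( - 1)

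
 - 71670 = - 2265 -69405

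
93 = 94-1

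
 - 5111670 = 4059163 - 9170833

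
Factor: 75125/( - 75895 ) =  - 15025/15179 = -5^2*43^(-1)*353^( - 1 )*601^1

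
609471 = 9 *67719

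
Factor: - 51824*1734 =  - 2^5 * 3^1*17^2*41^1*79^1  =  - 89862816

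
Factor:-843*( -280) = 236040 = 2^3*3^1*5^1 * 7^1*281^1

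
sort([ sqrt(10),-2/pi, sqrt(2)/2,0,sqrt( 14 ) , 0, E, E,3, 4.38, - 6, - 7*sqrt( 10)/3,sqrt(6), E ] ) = [-7*sqrt(10 )/3,-6, - 2/pi, 0 , 0,  sqrt( 2)/2, sqrt(6), E, E,E, 3, sqrt( 10 ),sqrt ( 14), 4.38]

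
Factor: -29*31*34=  - 2^1*17^1*29^1*31^1 = - 30566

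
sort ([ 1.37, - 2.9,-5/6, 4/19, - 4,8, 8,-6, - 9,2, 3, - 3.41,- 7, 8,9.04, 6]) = [ - 9, - 7, - 6,-4, - 3.41,  -  2.9, - 5/6,4/19, 1.37, 2, 3,6, 8 , 8,8,9.04 ] 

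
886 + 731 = 1617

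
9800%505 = 205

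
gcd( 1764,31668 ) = 84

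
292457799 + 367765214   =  660223013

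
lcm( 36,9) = 36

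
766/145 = 766/145 =5.28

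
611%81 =44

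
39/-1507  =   - 1 + 1468/1507=- 0.03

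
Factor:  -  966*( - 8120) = 2^4*3^1*5^1*7^2 * 23^1 * 29^1=7843920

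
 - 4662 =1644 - 6306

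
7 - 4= 3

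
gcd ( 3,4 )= 1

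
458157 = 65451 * 7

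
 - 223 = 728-951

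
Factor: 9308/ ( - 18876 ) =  - 3^(-1)*11^( - 2) * 179^1=- 179/363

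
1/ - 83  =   - 1  +  82/83 =-0.01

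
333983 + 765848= 1099831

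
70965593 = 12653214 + 58312379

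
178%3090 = 178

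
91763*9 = 825867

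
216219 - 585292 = -369073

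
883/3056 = 883/3056  =  0.29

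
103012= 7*14716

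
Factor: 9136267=7^1*23^1*56747^1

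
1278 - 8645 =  - 7367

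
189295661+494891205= 684186866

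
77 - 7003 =-6926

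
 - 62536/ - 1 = 62536 + 0/1 = 62536.00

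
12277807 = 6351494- - 5926313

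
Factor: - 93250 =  - 2^1* 5^3*373^1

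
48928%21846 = 5236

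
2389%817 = 755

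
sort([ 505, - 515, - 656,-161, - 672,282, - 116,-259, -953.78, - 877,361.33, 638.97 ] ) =[ - 953.78, - 877, - 672, - 656, - 515 ,-259,-161, -116, 282, 361.33, 505,638.97]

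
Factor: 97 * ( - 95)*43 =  - 396245 = - 5^1 *19^1 * 43^1*97^1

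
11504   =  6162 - -5342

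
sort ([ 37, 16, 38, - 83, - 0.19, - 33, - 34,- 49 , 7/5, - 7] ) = [ - 83 , - 49,- 34 , - 33,  -  7 , -0.19, 7/5 , 16, 37,38] 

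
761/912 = 761/912 = 0.83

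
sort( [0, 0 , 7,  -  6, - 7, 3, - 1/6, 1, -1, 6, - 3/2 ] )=[  -  7, - 6, - 3/2, -1,  -  1/6, 0 , 0  ,  1 , 3, 6, 7 ]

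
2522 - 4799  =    -  2277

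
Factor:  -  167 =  - 167^1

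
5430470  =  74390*73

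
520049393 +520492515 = 1040541908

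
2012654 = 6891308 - 4878654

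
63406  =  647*98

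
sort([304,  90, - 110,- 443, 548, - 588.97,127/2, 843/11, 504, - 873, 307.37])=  [-873,-588.97, - 443, -110, 127/2, 843/11, 90,304 , 307.37,504, 548 ]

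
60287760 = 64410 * 936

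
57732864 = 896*64434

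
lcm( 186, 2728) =8184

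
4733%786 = 17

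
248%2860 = 248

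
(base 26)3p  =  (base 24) 47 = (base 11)94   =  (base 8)147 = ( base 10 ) 103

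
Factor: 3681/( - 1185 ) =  - 1227/395 = -3^1*5^(-1)*79^( - 1 )*409^1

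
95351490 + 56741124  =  152092614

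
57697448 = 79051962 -21354514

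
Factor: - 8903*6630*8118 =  - 479180293020 = - 2^2 * 3^3*5^1*11^1*13^1*17^1*29^1*41^1*307^1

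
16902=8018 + 8884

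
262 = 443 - 181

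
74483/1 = 74483 =74483.00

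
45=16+29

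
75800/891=85  +  65/891 = 85.07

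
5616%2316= 984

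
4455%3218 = 1237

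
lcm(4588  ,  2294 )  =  4588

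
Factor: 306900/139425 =372/169  =  2^2 * 3^1 * 13^( - 2) * 31^1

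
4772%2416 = 2356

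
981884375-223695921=758188454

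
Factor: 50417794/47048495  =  2^1*5^ ( - 1)*7^1*13^( - 1)*23^1*156577^1*723823^( - 1) 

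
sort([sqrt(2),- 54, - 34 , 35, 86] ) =[ - 54,-34,  sqrt(2 ) , 35, 86]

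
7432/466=3716/233 =15.95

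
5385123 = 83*64881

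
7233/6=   1205 + 1/2  =  1205.50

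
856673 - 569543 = 287130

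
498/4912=249/2456 = 0.10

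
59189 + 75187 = 134376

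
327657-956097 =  - 628440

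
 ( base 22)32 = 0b1000100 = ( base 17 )40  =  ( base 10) 68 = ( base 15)48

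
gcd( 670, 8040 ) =670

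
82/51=82/51=1.61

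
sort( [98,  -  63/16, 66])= [ - 63/16,66,98 ]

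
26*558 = 14508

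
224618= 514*437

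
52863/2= 26431+1/2 = 26431.50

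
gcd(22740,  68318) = 2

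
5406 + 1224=6630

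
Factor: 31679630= 2^1*5^1* 3167963^1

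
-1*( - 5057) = 5057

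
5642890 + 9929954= 15572844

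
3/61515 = 1/20505 = 0.00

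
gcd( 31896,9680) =8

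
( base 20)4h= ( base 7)166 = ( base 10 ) 97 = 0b1100001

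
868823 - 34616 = 834207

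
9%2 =1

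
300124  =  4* 75031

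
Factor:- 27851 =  - 27851^1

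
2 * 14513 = 29026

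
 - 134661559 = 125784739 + -260446298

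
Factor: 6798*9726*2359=2^2*3^2*7^1*11^1*103^1*337^1*1621^1 =155970823932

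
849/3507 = 283/1169 = 0.24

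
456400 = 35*13040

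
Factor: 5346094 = 2^1*13^1*205619^1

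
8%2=0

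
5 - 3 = 2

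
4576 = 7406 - 2830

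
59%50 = 9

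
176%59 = 58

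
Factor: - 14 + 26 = 12 = 2^2 * 3^1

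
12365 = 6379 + 5986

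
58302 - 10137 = 48165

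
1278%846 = 432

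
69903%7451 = 2844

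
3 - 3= 0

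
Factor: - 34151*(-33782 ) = 2^1*7^1*13^1*19^1*37^1*71^1*127^1= 1153689082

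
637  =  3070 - 2433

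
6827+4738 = 11565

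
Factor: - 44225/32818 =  - 2^( -1)*5^2*29^1 *269^(-1) =- 725/538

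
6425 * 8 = 51400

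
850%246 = 112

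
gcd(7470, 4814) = 166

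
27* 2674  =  72198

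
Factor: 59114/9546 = 29557/4773 = 3^( - 1) * 11^1*37^(-1 )*43^( - 1 )*2687^1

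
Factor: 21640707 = 3^2*11^1*79^1*2767^1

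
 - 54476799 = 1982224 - 56459023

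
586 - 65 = 521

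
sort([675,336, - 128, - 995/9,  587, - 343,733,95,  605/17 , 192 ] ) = [  -  343, - 128,-995/9, 605/17,95,192,336,587, 675,  733]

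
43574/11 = 43574/11 = 3961.27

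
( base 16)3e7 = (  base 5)12444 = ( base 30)139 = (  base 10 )999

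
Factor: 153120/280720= 6/11 = 2^1*3^1*11^( - 1) 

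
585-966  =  -381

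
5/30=1/6 = 0.17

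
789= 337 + 452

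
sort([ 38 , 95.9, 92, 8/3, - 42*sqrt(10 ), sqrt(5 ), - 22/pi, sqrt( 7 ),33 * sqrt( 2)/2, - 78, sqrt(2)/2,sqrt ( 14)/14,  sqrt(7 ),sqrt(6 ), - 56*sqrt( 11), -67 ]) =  [-56*sqrt(11 ), - 42*sqrt( 10),- 78, - 67, - 22/pi,sqrt( 14)/14,sqrt( 2) /2, sqrt ( 5),sqrt(6),  sqrt(7),sqrt(7),8/3, 33* sqrt( 2) /2,  38,92 , 95.9]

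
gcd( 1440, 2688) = 96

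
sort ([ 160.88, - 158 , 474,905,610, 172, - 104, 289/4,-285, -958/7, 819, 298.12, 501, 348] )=[ - 285, - 158, - 958/7,-104, 289/4, 160.88,172,  298.12, 348,  474, 501, 610,819,905 ] 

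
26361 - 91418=-65057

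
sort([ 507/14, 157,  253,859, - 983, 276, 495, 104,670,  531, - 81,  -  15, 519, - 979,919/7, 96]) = [-983, - 979, - 81, - 15, 507/14,96, 104 , 919/7,157, 253, 276, 495, 519, 531, 670, 859 ]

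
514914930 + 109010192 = 623925122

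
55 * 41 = 2255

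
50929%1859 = 736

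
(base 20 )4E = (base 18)54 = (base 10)94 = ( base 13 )73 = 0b1011110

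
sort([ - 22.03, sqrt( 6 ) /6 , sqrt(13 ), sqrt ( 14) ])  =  [ - 22.03,sqrt( 6 ) /6, sqrt( 13 ), sqrt( 14 )]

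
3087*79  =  243873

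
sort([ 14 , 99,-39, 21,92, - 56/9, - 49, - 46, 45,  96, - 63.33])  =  [ - 63.33, - 49,  -  46, - 39 , - 56/9, 14, 21, 45,92,96,99]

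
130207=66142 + 64065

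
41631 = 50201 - 8570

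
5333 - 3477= 1856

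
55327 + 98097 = 153424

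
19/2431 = 19/2431 = 0.01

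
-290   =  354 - 644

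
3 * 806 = 2418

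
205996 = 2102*98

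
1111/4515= 1111/4515 = 0.25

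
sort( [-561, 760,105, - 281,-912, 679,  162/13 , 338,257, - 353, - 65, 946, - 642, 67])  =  [ - 912, - 642, - 561,- 353, - 281, - 65  ,  162/13, 67,105,  257, 338, 679,760  ,  946] 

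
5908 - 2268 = 3640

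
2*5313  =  10626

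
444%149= 146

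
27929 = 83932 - 56003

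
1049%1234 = 1049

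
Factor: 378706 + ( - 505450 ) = - 126744 = -2^3*3^1 * 5281^1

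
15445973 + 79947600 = 95393573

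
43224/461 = 43224/461 = 93.76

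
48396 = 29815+18581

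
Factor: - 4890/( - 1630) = 3^1 = 3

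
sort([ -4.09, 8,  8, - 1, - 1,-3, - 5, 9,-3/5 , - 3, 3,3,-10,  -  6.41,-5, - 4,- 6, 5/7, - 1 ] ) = [-10,-6.41 , - 6,  -  5,  -  5,-4.09 ,  -  4,  -  3, - 3, - 1,-1, - 1, - 3/5, 5/7,3, 3, 8, 8,9]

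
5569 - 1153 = 4416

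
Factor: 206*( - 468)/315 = - 10712/35 = -2^3 *5^( - 1 )*7^ (-1)*13^1*103^1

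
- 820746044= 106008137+- 926754181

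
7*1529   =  10703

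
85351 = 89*959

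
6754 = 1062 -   -  5692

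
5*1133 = 5665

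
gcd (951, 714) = 3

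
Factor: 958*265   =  2^1*5^1*53^1*479^1 = 253870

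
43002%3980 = 3202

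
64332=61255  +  3077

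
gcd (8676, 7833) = 3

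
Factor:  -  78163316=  - 2^2*7^1 * 11^1  *253777^1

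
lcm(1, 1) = 1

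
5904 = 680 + 5224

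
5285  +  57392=62677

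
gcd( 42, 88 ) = 2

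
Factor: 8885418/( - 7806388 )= - 2^( - 1)*3^1*1480903^1*1951597^(-1) = - 4442709/3903194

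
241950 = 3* 80650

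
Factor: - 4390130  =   - 2^1*5^1* 443^1*991^1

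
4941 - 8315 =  - 3374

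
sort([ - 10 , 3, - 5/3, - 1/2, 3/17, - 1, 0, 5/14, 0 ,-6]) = [ - 10, - 6,-5/3, - 1,-1/2,0,0, 3/17, 5/14, 3]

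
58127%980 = 307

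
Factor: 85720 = 2^3*5^1*2143^1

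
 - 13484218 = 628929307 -642413525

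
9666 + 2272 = 11938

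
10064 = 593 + 9471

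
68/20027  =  68/20027  =  0.00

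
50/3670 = 5/367  =  0.01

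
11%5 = 1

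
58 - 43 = 15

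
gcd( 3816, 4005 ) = 9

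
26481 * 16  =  423696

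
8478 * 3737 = 31682286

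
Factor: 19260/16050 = 2^1*3^1*5^( - 1) = 6/5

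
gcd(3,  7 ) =1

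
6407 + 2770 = 9177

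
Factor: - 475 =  - 5^2 *19^1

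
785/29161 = 785/29161=0.03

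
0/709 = 0 = 0.00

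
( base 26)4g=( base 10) 120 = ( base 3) 11110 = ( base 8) 170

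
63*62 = 3906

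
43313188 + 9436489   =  52749677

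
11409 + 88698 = 100107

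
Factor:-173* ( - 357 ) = 3^1 * 7^1* 17^1*173^1  =  61761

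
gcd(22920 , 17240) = 40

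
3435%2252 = 1183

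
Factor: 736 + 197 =3^1*311^1 = 933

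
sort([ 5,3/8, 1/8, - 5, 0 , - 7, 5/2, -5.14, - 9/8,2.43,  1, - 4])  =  [-7, - 5.14, -5, - 4, - 9/8,0, 1/8, 3/8,1, 2.43,5/2, 5] 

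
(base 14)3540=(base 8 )22064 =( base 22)J36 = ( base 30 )A8S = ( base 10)9268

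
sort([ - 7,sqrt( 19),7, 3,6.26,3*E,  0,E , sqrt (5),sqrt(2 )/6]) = [-7,0,sqrt(2 ) /6, sqrt( 5 ), E,3,sqrt(19),  6.26,7  ,  3*E ]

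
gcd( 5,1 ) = 1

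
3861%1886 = 89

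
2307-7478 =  - 5171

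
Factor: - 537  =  -3^1*179^1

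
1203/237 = 401/79 = 5.08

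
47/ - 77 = -1 + 30/77 = -0.61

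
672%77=56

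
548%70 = 58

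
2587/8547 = 2587/8547 = 0.30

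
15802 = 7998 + 7804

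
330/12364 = 15/562 = 0.03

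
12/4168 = 3/1042= 0.00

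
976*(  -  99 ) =-96624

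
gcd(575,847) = 1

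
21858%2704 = 226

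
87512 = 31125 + 56387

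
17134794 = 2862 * 5987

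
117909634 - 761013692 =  - 643104058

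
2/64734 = 1/32367=0.00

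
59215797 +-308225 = 58907572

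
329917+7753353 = 8083270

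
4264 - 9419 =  - 5155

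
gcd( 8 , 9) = 1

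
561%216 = 129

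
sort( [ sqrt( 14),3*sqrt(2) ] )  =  [sqrt(14),3*sqrt( 2 ) ]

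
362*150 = 54300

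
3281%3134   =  147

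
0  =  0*67663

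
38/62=19/31 = 0.61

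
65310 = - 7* ( - 9330 ) 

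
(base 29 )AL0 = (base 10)9019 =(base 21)k9a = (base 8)21473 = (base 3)110101001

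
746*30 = 22380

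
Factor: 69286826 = 2^1*7^1*4949059^1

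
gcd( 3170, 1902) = 634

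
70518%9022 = 7364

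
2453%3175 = 2453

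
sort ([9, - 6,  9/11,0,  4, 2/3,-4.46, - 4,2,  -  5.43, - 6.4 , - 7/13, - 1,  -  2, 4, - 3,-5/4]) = [ -6.4, - 6, - 5.43, - 4.46,- 4, - 3 ,-2, -5/4, - 1,-7/13 , 0,2/3, 9/11,2,4,  4, 9 ]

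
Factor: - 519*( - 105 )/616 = 2^( - 3 )*3^2*  5^1 * 11^(-1)*173^1 = 7785/88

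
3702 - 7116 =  - 3414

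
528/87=176/29 = 6.07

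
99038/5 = 19807 + 3/5 = 19807.60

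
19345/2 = 19345/2 = 9672.50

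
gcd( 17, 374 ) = 17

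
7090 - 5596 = 1494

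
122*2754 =335988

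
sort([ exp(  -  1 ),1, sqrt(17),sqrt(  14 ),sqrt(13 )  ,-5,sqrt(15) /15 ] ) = [ - 5,sqrt( 15 )/15 , exp( -1 ),1,sqrt ( 13 ),sqrt ( 14),sqrt ( 17 ) ] 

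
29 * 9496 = 275384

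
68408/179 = 382 + 30/179 = 382.17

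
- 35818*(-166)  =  5945788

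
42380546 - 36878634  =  5501912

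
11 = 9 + 2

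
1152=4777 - 3625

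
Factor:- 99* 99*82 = -803682=-  2^1*3^4*11^2*41^1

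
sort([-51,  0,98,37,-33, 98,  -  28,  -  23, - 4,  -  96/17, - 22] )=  [  -  51, - 33,  -  28, - 23, - 22,  -  96/17, - 4, 0, 37,98,98 ]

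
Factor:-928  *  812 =-753536 = -2^7  *7^1 * 29^2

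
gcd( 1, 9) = 1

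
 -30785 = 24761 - 55546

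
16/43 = 16/43 = 0.37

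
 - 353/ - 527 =353/527 = 0.67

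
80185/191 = 419 + 156/191  =  419.82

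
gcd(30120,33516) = 12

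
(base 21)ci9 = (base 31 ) 5s6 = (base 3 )21210100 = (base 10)5679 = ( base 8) 13057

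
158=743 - 585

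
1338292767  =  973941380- - 364351387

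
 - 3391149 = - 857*3957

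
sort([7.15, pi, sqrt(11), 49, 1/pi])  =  [ 1/pi,pi,  sqrt( 11), 7.15, 49]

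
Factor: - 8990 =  - 2^1*5^1 * 29^1*31^1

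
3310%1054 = 148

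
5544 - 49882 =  - 44338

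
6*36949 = 221694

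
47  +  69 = 116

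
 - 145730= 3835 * ( - 38)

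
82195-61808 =20387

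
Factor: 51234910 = 2^1*5^1*5123491^1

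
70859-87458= - 16599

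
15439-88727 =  - 73288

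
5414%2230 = 954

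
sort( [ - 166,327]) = [-166, 327 ]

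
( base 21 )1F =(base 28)18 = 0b100100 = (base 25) 1b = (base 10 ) 36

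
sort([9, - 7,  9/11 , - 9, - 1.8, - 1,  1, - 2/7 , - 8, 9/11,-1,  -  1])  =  [ - 9, - 8, - 7, -1.8, - 1, - 1, - 1, - 2/7, 9/11,  9/11,  1,  9] 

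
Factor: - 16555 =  - 5^1*7^1 * 11^1*43^1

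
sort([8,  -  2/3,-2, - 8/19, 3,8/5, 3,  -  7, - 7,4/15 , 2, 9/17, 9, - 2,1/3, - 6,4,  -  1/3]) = [  -  7, - 7, - 6,-2, - 2, - 2/3, - 8/19, - 1/3 , 4/15,1/3,9/17, 8/5,2,3,  3,4,8,9]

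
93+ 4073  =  4166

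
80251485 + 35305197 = 115556682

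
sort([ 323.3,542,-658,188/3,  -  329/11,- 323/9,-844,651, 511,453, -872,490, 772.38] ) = [ - 872,-844, - 658, - 323/9 , - 329/11, 188/3,323.3,  453,490, 511,542,651,772.38 ]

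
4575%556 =127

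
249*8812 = 2194188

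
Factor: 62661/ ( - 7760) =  - 2^(-4)*3^1*5^( - 1)*97^( - 1)*20887^1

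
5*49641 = 248205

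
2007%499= 11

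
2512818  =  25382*99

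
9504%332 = 208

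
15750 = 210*75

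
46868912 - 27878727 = 18990185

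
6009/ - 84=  - 72 + 13/28  =  - 71.54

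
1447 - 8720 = -7273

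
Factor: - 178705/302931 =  - 515/873 = - 3^( -2)*5^1*97^( - 1) * 103^1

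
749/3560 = 749/3560 =0.21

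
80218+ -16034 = 64184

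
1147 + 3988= 5135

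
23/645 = 23/645 = 0.04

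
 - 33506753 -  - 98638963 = 65132210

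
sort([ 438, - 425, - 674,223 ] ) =[ - 674, - 425,223,438]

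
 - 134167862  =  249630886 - 383798748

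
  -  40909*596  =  -24381764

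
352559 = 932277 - 579718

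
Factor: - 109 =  - 109^1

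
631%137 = 83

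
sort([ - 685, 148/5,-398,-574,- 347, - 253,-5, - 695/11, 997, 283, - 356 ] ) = [-685,  -  574,-398,-356,  -  347, - 253, - 695/11,-5, 148/5,283, 997]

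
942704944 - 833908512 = 108796432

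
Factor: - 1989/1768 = -9/8 = - 2^( - 3)*3^2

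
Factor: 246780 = 2^2*3^3*5^1*457^1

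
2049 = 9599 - 7550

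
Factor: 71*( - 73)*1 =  -71^1*73^1 = -5183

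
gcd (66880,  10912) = 352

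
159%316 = 159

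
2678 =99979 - 97301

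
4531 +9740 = 14271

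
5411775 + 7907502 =13319277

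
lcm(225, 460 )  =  20700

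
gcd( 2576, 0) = 2576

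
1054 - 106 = 948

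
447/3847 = 447/3847 = 0.12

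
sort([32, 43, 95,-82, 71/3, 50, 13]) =[  -  82, 13, 71/3, 32 , 43,50, 95]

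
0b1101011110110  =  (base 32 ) 6NM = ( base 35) 5M7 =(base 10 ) 6902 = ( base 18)1358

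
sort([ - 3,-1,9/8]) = [ - 3, - 1,9/8 ]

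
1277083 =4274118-2997035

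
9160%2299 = 2263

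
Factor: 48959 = 173^1*  283^1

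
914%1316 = 914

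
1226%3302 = 1226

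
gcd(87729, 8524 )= 1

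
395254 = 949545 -554291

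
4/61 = 4/61 = 0.07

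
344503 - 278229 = 66274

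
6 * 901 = 5406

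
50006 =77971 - 27965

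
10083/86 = 117 + 21/86=117.24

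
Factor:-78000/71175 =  - 2^4*5^1*73^ ( - 1 ) = - 80/73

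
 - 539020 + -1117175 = - 1656195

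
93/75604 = 93/75604 = 0.00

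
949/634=1 + 315/634=1.50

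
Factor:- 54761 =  - 7^1*7823^1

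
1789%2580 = 1789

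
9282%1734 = 612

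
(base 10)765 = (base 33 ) n6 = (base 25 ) 15F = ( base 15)360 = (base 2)1011111101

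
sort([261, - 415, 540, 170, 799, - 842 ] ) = [ - 842, - 415,170,  261, 540, 799 ] 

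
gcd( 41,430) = 1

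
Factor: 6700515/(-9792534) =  - 2^( -1)*5^1*37^1*997^( - 1 )*1637^( - 1)*12073^1 = - 2233505/3264178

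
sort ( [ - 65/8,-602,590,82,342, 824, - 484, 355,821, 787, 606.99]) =[ -602, - 484, - 65/8, 82, 342,  355,590,606.99, 787, 821,  824 ]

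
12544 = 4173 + 8371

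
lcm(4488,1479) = 130152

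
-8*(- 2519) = 20152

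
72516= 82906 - 10390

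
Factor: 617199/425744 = 2^( - 4)*3^1*41^( - 1 )*317^1 =951/656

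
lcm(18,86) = 774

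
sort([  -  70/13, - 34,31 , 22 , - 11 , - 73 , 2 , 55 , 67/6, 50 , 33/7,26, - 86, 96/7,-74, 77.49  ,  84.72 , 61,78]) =[-86 , - 74, -73, - 34, - 11, - 70/13,2,33/7 , 67/6, 96/7,22,26, 31 , 50 , 55,  61 , 77.49, 78,84.72 ] 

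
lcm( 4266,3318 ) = 29862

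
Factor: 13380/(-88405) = - 2^2* 3^1*223^1*17681^(- 1) = - 2676/17681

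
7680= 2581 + 5099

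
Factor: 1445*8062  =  2^1*5^1 *17^2*29^1*139^1 = 11649590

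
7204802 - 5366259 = 1838543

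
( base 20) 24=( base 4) 230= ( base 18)28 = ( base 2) 101100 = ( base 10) 44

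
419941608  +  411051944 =830993552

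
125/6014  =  125/6014 = 0.02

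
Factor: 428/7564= 107/1891 = 31^( - 1 ) * 61^( - 1)*107^1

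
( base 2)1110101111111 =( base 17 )1923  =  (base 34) 6I3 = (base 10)7551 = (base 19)11h8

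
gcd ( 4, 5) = 1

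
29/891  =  29/891=0.03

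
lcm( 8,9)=72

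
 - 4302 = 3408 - 7710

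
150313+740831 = 891144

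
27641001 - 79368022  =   - 51727021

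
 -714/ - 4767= 34/227= 0.15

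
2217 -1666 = 551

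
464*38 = 17632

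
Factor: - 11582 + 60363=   48781 = 48781^1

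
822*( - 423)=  - 347706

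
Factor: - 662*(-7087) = 2^1*19^1*331^1*373^1= 4691594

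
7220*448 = 3234560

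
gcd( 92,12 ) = 4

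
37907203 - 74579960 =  - 36672757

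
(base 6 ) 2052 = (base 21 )112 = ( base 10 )464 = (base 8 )720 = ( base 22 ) l2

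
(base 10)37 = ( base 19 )1i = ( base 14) 29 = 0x25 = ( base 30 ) 17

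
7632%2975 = 1682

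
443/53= 8+19/53  =  8.36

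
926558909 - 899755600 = 26803309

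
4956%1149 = 360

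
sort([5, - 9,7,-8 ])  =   [ - 9,-8,5 , 7]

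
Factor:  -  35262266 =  - 2^1*13^1*23^1*58967^1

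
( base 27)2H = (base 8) 107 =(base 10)71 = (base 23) 32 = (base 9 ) 78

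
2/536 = 1/268 = 0.00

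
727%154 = 111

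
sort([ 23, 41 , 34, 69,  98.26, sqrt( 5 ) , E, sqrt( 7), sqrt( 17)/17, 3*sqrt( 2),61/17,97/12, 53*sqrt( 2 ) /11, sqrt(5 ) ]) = [sqrt( 17 ) /17, sqrt(5),sqrt( 5),sqrt( 7),E,61/17,3 * sqrt(2 ),53 *sqrt( 2 ) /11,97/12,23, 34, 41, 69, 98.26] 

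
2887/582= 4 + 559/582 = 4.96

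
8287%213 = 193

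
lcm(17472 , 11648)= 34944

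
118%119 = 118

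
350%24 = 14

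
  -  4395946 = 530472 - 4926418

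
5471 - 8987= - 3516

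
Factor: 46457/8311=8311^( - 1)*46457^1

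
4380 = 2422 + 1958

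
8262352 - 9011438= -749086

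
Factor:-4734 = -2^1*3^2*263^1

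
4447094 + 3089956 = 7537050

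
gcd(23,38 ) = 1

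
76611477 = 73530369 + 3081108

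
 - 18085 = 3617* ( - 5)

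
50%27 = 23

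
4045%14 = 13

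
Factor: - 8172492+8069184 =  - 103308 = - 2^2 * 3^1*8609^1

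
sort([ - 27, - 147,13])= [-147, - 27 , 13]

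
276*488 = 134688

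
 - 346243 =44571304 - 44917547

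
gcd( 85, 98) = 1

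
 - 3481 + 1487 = -1994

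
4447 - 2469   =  1978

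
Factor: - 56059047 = -3^4*11^1*17^1*3701^1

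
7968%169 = 25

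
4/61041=4/61041 = 0.00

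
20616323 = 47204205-26587882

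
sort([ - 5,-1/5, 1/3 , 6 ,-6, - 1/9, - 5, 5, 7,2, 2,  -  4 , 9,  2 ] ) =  [ - 6, - 5, - 5, - 4,-1/5, - 1/9, 1/3,  2, 2, 2, 5, 6,7,9] 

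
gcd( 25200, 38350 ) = 50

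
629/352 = 629/352=1.79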